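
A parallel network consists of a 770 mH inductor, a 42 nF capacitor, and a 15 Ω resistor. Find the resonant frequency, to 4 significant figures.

885.0 Hz

ω₀ = 1/√(LC) = 1/√(0.77 × 4.2e-08) = 5561 rad/s
f₀ = ω₀/(2π) = 885.0 Hz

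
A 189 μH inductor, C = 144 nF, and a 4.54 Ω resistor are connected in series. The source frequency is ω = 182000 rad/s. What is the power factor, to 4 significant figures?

0.7703

X_L = ωL = 34.40 Ω
X_C = 1/(ωC) = 38.16 Ω
Net reactance X = X_L − X_C = -3.758 Ω
Z = 4.540 − j3.758 Ω
|Z| = √(4.540² + 3.758²) = 5.894 Ω
∠Z = arctan(-3.758/4.540) = -39.62°
cos φ = cos(-39.62°) = 0.7703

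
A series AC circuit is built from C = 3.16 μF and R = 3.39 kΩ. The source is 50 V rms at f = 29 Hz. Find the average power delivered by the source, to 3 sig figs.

ω = 2πf = 182.2 rad/s
X_C = 1/(ωC) = 1740 Ω
Z = 3390 − j1740 Ω
|Z| = √(3390² + 1740²) = 3810 Ω
∠Z = arctan(-1740/3390) = -27.1°
I = V/|Z| = 13.1 mA
P = VI cos φ = 50 × 0.0131 × cos(-27.1°) = 584 mW

584 mW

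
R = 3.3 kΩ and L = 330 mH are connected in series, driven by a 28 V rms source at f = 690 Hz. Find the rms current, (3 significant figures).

ω = 2πf = 4335 rad/s
X_L = ωL = 1430 Ω
Z = 3300 + j1430 Ω
|Z| = √(3300² + 1430²) = 3600 Ω
I = V/|Z| = 28/3600 = 7.78 mA

7.78 mA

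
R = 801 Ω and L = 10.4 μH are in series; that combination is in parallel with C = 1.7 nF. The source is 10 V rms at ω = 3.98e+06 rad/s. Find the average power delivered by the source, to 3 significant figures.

125 mW

X_L = ωL = 41.4 Ω
X_C = 1/(ωC) = 148 Ω
Branch 1 (R+jX_L): Z₁ = 801 + j41.4 Ω, |Z₁| = 802 Ω
Branch 2 (−jX_C): Z₂ = −j148 Ω
Parallel: Z = Z₁Z₂/(Z₁+Z₂), |Z| = 147 Ω, ∠Z = -79.5°
I = V/|Z| = 68.2 mA
P = VI cos φ = 10 × 0.0682 × cos(-79.5°) = 125 mW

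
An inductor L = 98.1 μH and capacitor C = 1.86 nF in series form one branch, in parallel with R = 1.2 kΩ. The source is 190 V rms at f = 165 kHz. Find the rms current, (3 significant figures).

ω = 2πf = 1.037e+06 rad/s
X_L = ωL = 102 Ω
X_C = 1/(ωC) = 519 Ω
Branch 1: Z₁ = R = 1200 Ω
Branch 2 (series LC): Z₂ = j(X_L − X_C) = −j417 Ω
Parallel: Z = Z₁Z₂/(Z₁+Z₂), |Z| = 394 Ω, ∠Z = -70.8°
I = V/|Z| = 190/394 = 482 mA

482 mA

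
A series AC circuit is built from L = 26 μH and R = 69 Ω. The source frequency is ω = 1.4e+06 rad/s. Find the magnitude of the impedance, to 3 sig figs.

X_L = ωL = 36.4 Ω
Z = 69.0 + j36.4 Ω
|Z| = √(69.0² + 36.4²) = 78.0 Ω

78.0 Ω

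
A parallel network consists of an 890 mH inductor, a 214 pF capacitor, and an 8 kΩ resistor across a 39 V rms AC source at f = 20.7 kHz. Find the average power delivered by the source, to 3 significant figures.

ω = 2πf = 130100 rad/s
X_L = ωL = 116000 Ω
X_C = 1/(ωC) = 35900 Ω
Parallel: admittances add. Y = 1/R + 1/(jωL) + jωC
Y = (0.000125 + j1.92e-05) S
|Y| = 0.000126 S → |Z| = 1/|Y| = 7910 Ω, ∠Z = −∠Y = -8.73°
I = V/|Z| = 4.93 mA
P = VI cos φ = 39 × 0.00493 × cos(-8.73°) = 190 mW

190 mW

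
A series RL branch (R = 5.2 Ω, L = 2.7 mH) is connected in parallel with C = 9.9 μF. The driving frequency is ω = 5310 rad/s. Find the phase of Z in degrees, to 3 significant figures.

22.1°

X_L = ωL = 14.3 Ω
X_C = 1/(ωC) = 19.0 Ω
Branch 1 (R+jX_L): Z₁ = 5.20 + j14.3 Ω, |Z₁| = 15.3 Ω
Branch 2 (−jX_C): Z₂ = −j19.0 Ω
Parallel: Z = Z₁Z₂/(Z₁+Z₂), |Z| = 41.4 Ω, ∠Z = 22.1°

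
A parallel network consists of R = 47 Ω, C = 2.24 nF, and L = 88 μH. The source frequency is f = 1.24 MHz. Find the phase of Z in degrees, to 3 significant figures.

ω = 2πf = 7.791e+06 rad/s
X_L = ωL = 686 Ω
X_C = 1/(ωC) = 57.3 Ω
Parallel: admittances add. Y = 1/R + 1/(jωL) + jωC
Y = (0.0213 + j0.0160) S
|Y| = 0.0266 S → |Z| = 1/|Y| = 37.6 Ω, ∠Z = −∠Y = -36.9°

-36.9°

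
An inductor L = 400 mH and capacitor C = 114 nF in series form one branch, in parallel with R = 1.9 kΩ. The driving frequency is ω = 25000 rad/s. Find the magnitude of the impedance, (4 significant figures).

X_L = ωL = 10000 Ω
X_C = 1/(ωC) = 350.9 Ω
Branch 1: Z₁ = R = 1900 Ω
Branch 2 (series LC): Z₂ = j(X_L − X_C) = j9649 Ω
Parallel: Z = Z₁Z₂/(Z₁+Z₂), |Z| = 1864 Ω, ∠Z = 11.14°

1864 Ω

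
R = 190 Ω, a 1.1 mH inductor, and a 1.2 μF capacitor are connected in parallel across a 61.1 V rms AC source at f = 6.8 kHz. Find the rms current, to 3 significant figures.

ω = 2πf = 42730 rad/s
X_L = ωL = 47.0 Ω
X_C = 1/(ωC) = 19.5 Ω
Parallel: admittances add. Y = 1/R + 1/(jωL) + jωC
Y = (0.00526 + j0.0300) S
|Y| = 0.0305 S → |Z| = 1/|Y| = 32.8 Ω, ∠Z = −∠Y = -80.0°
I = V/|Z| = 61.1/32.8 = 1.86 A

1.86 A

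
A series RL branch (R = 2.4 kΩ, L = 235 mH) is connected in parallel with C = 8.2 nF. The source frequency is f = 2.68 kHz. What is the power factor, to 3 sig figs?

ω = 2πf = 16840 rad/s
X_L = ωL = 3960 Ω
X_C = 1/(ωC) = 7240 Ω
Branch 1 (R+jX_L): Z₁ = 2400 + j3960 Ω, |Z₁| = 4630 Ω
Branch 2 (−jX_C): Z₂ = −j7240 Ω
Parallel: Z = Z₁Z₂/(Z₁+Z₂), |Z| = 8240 Ω, ∠Z = 22.6°
cos φ = cos(22.6°) = 0.923

0.923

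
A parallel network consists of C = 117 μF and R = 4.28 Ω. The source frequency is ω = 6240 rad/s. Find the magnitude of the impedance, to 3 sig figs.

1.30 Ω

X_C = 1/(ωC) = 1.37 Ω
Parallel: admittances add. Y = 1/R + jωC
Y = (0.234 + j0.730) S
|Y| = 0.767 S → |Z| = 1/|Y| = 1.30 Ω, ∠Z = −∠Y = -72.3°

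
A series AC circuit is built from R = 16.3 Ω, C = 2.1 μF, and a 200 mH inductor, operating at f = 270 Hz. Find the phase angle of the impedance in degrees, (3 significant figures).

74.5°

ω = 2πf = 1696 rad/s
X_L = ωL = 339 Ω
X_C = 1/(ωC) = 281 Ω
Net reactance X = X_L − X_C = 58.6 Ω
Z = 16.3 + j58.6 Ω
|Z| = √(16.3² + 58.6²) = 60.8 Ω
∠Z = arctan(58.6/16.3) = 74.5°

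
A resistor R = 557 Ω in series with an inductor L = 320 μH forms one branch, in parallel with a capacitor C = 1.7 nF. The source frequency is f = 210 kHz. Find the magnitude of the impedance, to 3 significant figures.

ω = 2πf = 1.319e+06 rad/s
X_L = ωL = 422 Ω
X_C = 1/(ωC) = 446 Ω
Branch 1 (R+jX_L): Z₁ = 557 + j422 Ω, |Z₁| = 699 Ω
Branch 2 (−jX_C): Z₂ = −j446 Ω
Parallel: Z = Z₁Z₂/(Z₁+Z₂), |Z| = 559 Ω, ∠Z = -50.4°

559 Ω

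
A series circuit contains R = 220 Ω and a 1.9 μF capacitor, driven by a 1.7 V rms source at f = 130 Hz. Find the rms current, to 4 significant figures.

ω = 2πf = 816.8 rad/s
X_C = 1/(ωC) = 644.4 Ω
Z = 220.0 − j644.4 Ω
|Z| = √(220.0² + 644.4²) = 680.9 Ω
I = V/|Z| = 1.7/680.9 = 2.497 mA

2.497 mA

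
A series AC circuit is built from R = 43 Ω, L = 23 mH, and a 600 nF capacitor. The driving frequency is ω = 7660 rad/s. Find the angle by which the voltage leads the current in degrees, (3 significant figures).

X_L = ωL = 176 Ω
X_C = 1/(ωC) = 218 Ω
Net reactance X = X_L − X_C = -41.4 Ω
Z = 43.0 − j41.4 Ω
|Z| = √(43.0² + 41.4²) = 59.7 Ω
∠Z = arctan(-41.4/43.0) = -43.9°

-43.9°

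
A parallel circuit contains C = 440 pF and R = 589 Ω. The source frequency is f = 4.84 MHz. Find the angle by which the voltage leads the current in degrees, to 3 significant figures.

-82.8°

ω = 2πf = 3.041e+07 rad/s
X_C = 1/(ωC) = 74.7 Ω
Parallel: admittances add. Y = 1/R + jωC
Y = (0.00170 + j0.0134) S
|Y| = 0.0135 S → |Z| = 1/|Y| = 74.1 Ω, ∠Z = −∠Y = -82.8°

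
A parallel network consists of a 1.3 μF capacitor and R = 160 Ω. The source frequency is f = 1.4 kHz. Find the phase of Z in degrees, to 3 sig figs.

-61.3°

ω = 2πf = 8796 rad/s
X_C = 1/(ωC) = 87.4 Ω
Parallel: admittances add. Y = 1/R + jωC
Y = (0.00625 + j0.0114) S
|Y| = 0.0130 S → |Z| = 1/|Y| = 76.7 Ω, ∠Z = −∠Y = -61.3°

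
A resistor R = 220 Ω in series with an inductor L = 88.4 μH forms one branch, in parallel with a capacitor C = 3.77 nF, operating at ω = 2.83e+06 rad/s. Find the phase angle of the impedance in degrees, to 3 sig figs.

-76.7°

X_L = ωL = 250 Ω
X_C = 1/(ωC) = 93.7 Ω
Branch 1 (R+jX_L): Z₁ = 220 + j250 Ω, |Z₁| = 333 Ω
Branch 2 (−jX_C): Z₂ = −j93.7 Ω
Parallel: Z = Z₁Z₂/(Z₁+Z₂), |Z| = 116 Ω, ∠Z = -76.7°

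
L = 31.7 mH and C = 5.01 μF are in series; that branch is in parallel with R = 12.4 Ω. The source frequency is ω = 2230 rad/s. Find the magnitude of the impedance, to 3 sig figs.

10.4 Ω

X_L = ωL = 70.7 Ω
X_C = 1/(ωC) = 89.5 Ω
Branch 1: Z₁ = R = 12.4 Ω
Branch 2 (series LC): Z₂ = j(X_L − X_C) = −j18.8 Ω
Parallel: Z = Z₁Z₂/(Z₁+Z₂), |Z| = 10.4 Ω, ∠Z = -33.4°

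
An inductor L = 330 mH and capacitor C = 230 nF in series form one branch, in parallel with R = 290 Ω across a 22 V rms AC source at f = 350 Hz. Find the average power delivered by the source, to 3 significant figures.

ω = 2πf = 2199 rad/s
X_L = ωL = 726 Ω
X_C = 1/(ωC) = 1980 Ω
Branch 1: Z₁ = R = 290 Ω
Branch 2 (series LC): Z₂ = j(X_L − X_C) = −j1250 Ω
Parallel: Z = Z₁Z₂/(Z₁+Z₂), |Z| = 283 Ω, ∠Z = -13.0°
I = V/|Z| = 77.9 mA
P = VI cos φ = 22 × 0.0779 × cos(-13.0°) = 1.67 W

1.67 W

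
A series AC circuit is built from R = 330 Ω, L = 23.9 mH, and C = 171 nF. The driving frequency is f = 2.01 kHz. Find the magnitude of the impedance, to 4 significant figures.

ω = 2πf = 12630 rad/s
X_L = ωL = 301.8 Ω
X_C = 1/(ωC) = 463.1 Ω
Net reactance X = X_L − X_C = -161.2 Ω
Z = 330.0 − j161.2 Ω
|Z| = √(330.0² + 161.2²) = 367.3 Ω

367.3 Ω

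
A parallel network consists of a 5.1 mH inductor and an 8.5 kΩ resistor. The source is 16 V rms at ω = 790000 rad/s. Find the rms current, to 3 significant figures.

X_L = ωL = 4030 Ω
Parallel: admittances add. Y = 1/R + 1/(jωL)
Y = (0.000118 − j0.000248) S
|Y| = 0.000275 S → |Z| = 1/|Y| = 3640 Ω, ∠Z = −∠Y = 64.6°
I = V/|Z| = 16/3640 = 4.39 mA

4.39 mA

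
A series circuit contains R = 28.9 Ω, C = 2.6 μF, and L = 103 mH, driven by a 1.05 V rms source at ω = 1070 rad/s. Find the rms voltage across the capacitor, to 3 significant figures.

X_L = ωL = 110 Ω
X_C = 1/(ωC) = 359 Ω
Net reactance X = X_L − X_C = -249 Ω
Z = 28.9 − j249 Ω
|Z| = √(28.9² + 249²) = 251 Ω
I = V/|Z| = 4.18 mA
V_C = I·|Z_C| = 0.00418 × 359 = 1.50 V

1.50 V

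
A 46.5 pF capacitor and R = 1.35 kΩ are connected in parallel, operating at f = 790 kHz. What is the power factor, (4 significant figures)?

0.9547

ω = 2πf = 4.964e+06 rad/s
X_C = 1/(ωC) = 4333 Ω
Parallel: admittances add. Y = 1/R + jωC
Y = (0.0007407 + j0.0002308) S
|Y| = 0.0007759 S → |Z| = 1/|Y| = 1289 Ω, ∠Z = −∠Y = -17.31°
cos φ = cos(-17.31°) = 0.9547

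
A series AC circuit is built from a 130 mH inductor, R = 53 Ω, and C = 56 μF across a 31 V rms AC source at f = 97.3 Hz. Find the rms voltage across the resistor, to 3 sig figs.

ω = 2πf = 611.4 rad/s
X_L = ωL = 79.5 Ω
X_C = 1/(ωC) = 29.2 Ω
Net reactance X = X_L − X_C = 50.3 Ω
Z = 53.0 + j50.3 Ω
|Z| = √(53.0² + 50.3²) = 73.0 Ω
I = V/|Z| = 424 mA
V_R = I·|Z_R| = 0.424 × 53.0 = 22.5 V

22.5 V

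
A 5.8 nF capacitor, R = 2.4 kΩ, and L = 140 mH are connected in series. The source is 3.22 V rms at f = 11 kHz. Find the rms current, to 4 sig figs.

ω = 2πf = 69120 rad/s
X_L = ωL = 9676 Ω
X_C = 1/(ωC) = 2495 Ω
Net reactance X = X_L − X_C = 7182 Ω
Z = 2400 + j7182 Ω
|Z| = √(2400² + 7182²) = 7572 Ω
I = V/|Z| = 3.22/7572 = 425.3 μA

425.3 μA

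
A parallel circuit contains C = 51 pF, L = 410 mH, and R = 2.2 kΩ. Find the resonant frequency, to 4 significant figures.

34.81 kHz

ω₀ = 1/√(LC) = 1/√(0.41 × 5.1e-11) = 218700 rad/s
f₀ = ω₀/(2π) = 34.81 kHz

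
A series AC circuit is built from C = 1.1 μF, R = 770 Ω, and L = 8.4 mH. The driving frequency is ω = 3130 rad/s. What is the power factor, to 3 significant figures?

X_L = ωL = 26.3 Ω
X_C = 1/(ωC) = 290 Ω
Net reactance X = X_L − X_C = -264 Ω
Z = 770 − j264 Ω
|Z| = √(770² + 264²) = 814 Ω
∠Z = arctan(-264/770) = -18.9°
cos φ = cos(-18.9°) = 0.946

0.946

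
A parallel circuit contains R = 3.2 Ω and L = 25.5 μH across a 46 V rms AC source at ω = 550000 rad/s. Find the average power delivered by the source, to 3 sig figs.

X_L = ωL = 14.0 Ω
Parallel: admittances add. Y = 1/R + 1/(jωL)
Y = (0.312 − j0.0713) S
|Y| = 0.321 S → |Z| = 1/|Y| = 3.12 Ω, ∠Z = −∠Y = 12.9°
I = V/|Z| = 14.7 A
P = VI cos φ = 46 × 14.7 × cos(12.9°) = 661 W

661 W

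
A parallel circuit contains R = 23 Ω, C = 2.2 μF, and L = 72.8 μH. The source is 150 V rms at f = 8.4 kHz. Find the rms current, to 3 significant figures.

22.6 A

ω = 2πf = 52780 rad/s
X_L = ωL = 3.84 Ω
X_C = 1/(ωC) = 8.61 Ω
Parallel: admittances add. Y = 1/R + 1/(jωL) + jωC
Y = (0.0435 − j0.144) S
|Y| = 0.151 S → |Z| = 1/|Y| = 6.64 Ω, ∠Z = −∠Y = 73.2°
I = V/|Z| = 150/6.64 = 22.6 A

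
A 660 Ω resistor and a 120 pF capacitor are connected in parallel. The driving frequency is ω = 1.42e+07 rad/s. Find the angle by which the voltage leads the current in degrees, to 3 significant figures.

X_C = 1/(ωC) = 587 Ω
Parallel: admittances add. Y = 1/R + jωC
Y = (0.00152 + j0.00170) S
|Y| = 0.00228 S → |Z| = 1/|Y| = 439 Ω, ∠Z = −∠Y = -48.4°

-48.4°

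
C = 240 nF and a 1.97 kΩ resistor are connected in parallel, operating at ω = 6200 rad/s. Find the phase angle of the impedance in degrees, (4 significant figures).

X_C = 1/(ωC) = 672.0 Ω
Parallel: admittances add. Y = 1/R + jωC
Y = (0.0005076 + j0.001488) S
|Y| = 0.001572 S → |Z| = 1/|Y| = 636.1 Ω, ∠Z = −∠Y = -71.16°

-71.16°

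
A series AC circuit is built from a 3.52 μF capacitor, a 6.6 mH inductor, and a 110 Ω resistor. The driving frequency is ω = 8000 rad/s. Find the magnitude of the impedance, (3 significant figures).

X_L = ωL = 52.8 Ω
X_C = 1/(ωC) = 35.5 Ω
Net reactance X = X_L − X_C = 17.3 Ω
Z = 110 + j17.3 Ω
|Z| = √(110² + 17.3²) = 111 Ω

111 Ω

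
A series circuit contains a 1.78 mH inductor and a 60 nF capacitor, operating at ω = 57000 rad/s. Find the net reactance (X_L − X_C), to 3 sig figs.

X_L = ωL = 101 Ω
X_C = 1/(ωC) = 292 Ω
X = 101 − 292 = -191 Ω

-191 Ω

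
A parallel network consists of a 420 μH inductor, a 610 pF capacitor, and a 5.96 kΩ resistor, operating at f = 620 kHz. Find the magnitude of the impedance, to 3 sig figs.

564 Ω

ω = 2πf = 3.896e+06 rad/s
X_L = ωL = 1640 Ω
X_C = 1/(ωC) = 421 Ω
Parallel: admittances add. Y = 1/R + 1/(jωL) + jωC
Y = (0.000168 + j0.00177) S
|Y| = 0.00177 S → |Z| = 1/|Y| = 564 Ω, ∠Z = −∠Y = -84.6°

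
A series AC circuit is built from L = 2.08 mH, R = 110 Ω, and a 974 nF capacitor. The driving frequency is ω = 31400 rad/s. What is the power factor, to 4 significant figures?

0.9587

X_L = ωL = 65.31 Ω
X_C = 1/(ωC) = 32.70 Ω
Net reactance X = X_L − X_C = 32.61 Ω
Z = 110.0 + j32.61 Ω
|Z| = √(110.0² + 32.61²) = 114.7 Ω
∠Z = arctan(32.61/110.0) = 16.51°
cos φ = cos(16.51°) = 0.9587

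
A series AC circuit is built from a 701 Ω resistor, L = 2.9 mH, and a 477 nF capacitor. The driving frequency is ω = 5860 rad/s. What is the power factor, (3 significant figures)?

0.899

X_L = ωL = 17.0 Ω
X_C = 1/(ωC) = 358 Ω
Net reactance X = X_L − X_C = -341 Ω
Z = 701 − j341 Ω
|Z| = √(701² + 341²) = 779 Ω
∠Z = arctan(-341/701) = -25.9°
cos φ = cos(-25.9°) = 0.899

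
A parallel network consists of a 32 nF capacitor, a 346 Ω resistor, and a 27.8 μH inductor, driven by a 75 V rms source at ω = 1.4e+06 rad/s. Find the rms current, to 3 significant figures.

1.45 A

X_L = ωL = 38.9 Ω
X_C = 1/(ωC) = 22.3 Ω
Parallel: admittances add. Y = 1/R + 1/(jωL) + jωC
Y = (0.00289 + j0.0191) S
|Y| = 0.0193 S → |Z| = 1/|Y| = 51.8 Ω, ∠Z = −∠Y = -81.4°
I = V/|Z| = 75/51.8 = 1.45 A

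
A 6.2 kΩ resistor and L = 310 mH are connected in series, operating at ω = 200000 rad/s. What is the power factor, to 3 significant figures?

0.0995

X_L = ωL = 62000 Ω
Z = 6200 + j62000 Ω
|Z| = √(6200² + 62000²) = 62300 Ω
∠Z = arctan(62000/6200) = 84.3°
cos φ = cos(84.3°) = 0.0995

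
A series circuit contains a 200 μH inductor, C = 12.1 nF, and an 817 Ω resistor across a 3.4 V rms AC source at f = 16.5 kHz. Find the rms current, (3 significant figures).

ω = 2πf = 103700 rad/s
X_L = ωL = 20.7 Ω
X_C = 1/(ωC) = 797 Ω
Net reactance X = X_L − X_C = -776 Ω
Z = 817 − j776 Ω
|Z| = √(817² + 776²) = 1130 Ω
I = V/|Z| = 3.4/1130 = 3.02 mA

3.02 mA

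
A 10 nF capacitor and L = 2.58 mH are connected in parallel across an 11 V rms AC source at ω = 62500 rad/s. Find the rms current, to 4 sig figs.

61.34 mA

X_L = ωL = 161.2 Ω
X_C = 1/(ωC) = 1600 Ω
Parallel: admittances add. Y = 1/(jωL) + jωC
Y = (0 − j0.005577) S
|Y| = 0.005577 S → |Z| = 1/|Y| = 179.3 Ω, ∠Z = −∠Y = 90.00°
I = V/|Z| = 11/179.3 = 61.34 mA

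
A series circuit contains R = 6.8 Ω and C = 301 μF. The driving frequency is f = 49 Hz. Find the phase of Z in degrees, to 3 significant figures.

ω = 2πf = 307.9 rad/s
X_C = 1/(ωC) = 10.8 Ω
Z = 6.80 − j10.8 Ω
|Z| = √(6.80² + 10.8²) = 12.8 Ω
∠Z = arctan(-10.8/6.80) = -57.8°

-57.8°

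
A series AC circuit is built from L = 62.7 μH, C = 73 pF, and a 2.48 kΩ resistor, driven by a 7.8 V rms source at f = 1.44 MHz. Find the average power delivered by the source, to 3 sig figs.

21.4 mW

ω = 2πf = 9.048e+06 rad/s
X_L = ωL = 567 Ω
X_C = 1/(ωC) = 1510 Ω
Net reactance X = X_L − X_C = -947 Ω
Z = 2480 − j947 Ω
|Z| = √(2480² + 947²) = 2650 Ω
∠Z = arctan(-947/2480) = -20.9°
I = V/|Z| = 2.94 mA
P = VI cos φ = 7.8 × 0.00294 × cos(-20.9°) = 21.4 mW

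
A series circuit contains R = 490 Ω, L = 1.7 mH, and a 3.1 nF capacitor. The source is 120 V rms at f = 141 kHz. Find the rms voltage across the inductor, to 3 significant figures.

ω = 2πf = 885900 rad/s
X_L = ωL = 1510 Ω
X_C = 1/(ωC) = 364 Ω
Net reactance X = X_L − X_C = 1140 Ω
Z = 490 + j1140 Ω
|Z| = √(490² + 1140²) = 1240 Ω
I = V/|Z| = 96.6 mA
V_L = I·|Z_L| = 0.0966 × 1510 = 145 V

145 V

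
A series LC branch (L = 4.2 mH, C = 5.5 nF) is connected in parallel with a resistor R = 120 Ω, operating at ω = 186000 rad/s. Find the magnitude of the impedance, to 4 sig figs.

102.4 Ω

X_L = ωL = 781.2 Ω
X_C = 1/(ωC) = 977.5 Ω
Branch 1: Z₁ = R = 120.0 Ω
Branch 2 (series LC): Z₂ = j(X_L − X_C) = −j196.3 Ω
Parallel: Z = Z₁Z₂/(Z₁+Z₂), |Z| = 102.4 Ω, ∠Z = -31.44°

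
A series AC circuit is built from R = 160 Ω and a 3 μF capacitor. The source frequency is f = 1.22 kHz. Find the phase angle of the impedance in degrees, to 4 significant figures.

ω = 2πf = 7665 rad/s
X_C = 1/(ωC) = 43.48 Ω
Z = 160.0 − j43.48 Ω
|Z| = √(160.0² + 43.48²) = 165.8 Ω
∠Z = arctan(-43.48/160.0) = -15.20°

-15.20°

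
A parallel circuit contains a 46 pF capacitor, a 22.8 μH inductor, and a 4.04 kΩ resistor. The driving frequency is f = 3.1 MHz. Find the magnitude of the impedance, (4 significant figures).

725.6 Ω

ω = 2πf = 1.948e+07 rad/s
X_L = ωL = 444.1 Ω
X_C = 1/(ωC) = 1116 Ω
Parallel: admittances add. Y = 1/R + 1/(jωL) + jωC
Y = (0.0002475 − j0.001356) S
|Y| = 0.001378 S → |Z| = 1/|Y| = 725.6 Ω, ∠Z = −∠Y = 79.65°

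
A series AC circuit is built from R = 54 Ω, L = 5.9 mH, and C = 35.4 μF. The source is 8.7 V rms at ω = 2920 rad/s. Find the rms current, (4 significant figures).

159.6 mA

X_L = ωL = 17.23 Ω
X_C = 1/(ωC) = 9.674 Ω
Net reactance X = X_L − X_C = 7.554 Ω
Z = 54.00 + j7.554 Ω
|Z| = √(54.00² + 7.554²) = 54.53 Ω
I = V/|Z| = 8.7/54.53 = 159.6 mA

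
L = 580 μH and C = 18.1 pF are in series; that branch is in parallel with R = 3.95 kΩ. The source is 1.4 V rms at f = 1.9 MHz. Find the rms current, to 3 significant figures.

ω = 2πf = 1.194e+07 rad/s
X_L = ωL = 6920 Ω
X_C = 1/(ωC) = 4630 Ω
Branch 1: Z₁ = R = 3950 Ω
Branch 2 (series LC): Z₂ = j(X_L − X_C) = j2300 Ω
Parallel: Z = Z₁Z₂/(Z₁+Z₂), |Z| = 1990 Ω, ∠Z = 59.8°
I = V/|Z| = 1.4/1990 = 705 μA

705 μA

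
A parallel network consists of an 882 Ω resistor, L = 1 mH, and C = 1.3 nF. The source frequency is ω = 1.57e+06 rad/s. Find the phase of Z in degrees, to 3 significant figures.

X_L = ωL = 1570 Ω
X_C = 1/(ωC) = 490 Ω
Parallel: admittances add. Y = 1/R + 1/(jωL) + jωC
Y = (0.00113 + j0.00140) S
|Y| = 0.00180 S → |Z| = 1/|Y| = 554 Ω, ∠Z = −∠Y = -51.1°

-51.1°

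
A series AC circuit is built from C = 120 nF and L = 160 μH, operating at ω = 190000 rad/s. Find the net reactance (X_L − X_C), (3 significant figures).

X_L = ωL = 30.4 Ω
X_C = 1/(ωC) = 43.9 Ω
X = 30.4 − 43.9 = -13.5 Ω

-13.5 Ω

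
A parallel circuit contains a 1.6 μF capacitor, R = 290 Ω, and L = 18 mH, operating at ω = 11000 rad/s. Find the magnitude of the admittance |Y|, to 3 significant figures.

X_L = ωL = 198 Ω
X_C = 1/(ωC) = 56.8 Ω
Parallel: admittances add. Y = 1/R + 1/(jωL) + jωC
Y = (0.00345 + j0.0125) S
|Y| = 0.0130 S → |Z| = 1/|Y| = 76.8 Ω, ∠Z = −∠Y = -74.6°

13.0 mS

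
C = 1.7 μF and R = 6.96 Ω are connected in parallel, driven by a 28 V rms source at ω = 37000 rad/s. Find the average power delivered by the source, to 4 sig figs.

112.6 W

X_C = 1/(ωC) = 15.90 Ω
Parallel: admittances add. Y = 1/R + jωC
Y = (0.1437 + j0.06290) S
|Y| = 0.1568 S → |Z| = 1/|Y| = 6.376 Ω, ∠Z = −∠Y = -23.64°
I = V/|Z| = 4.392 A
P = VI cos φ = 28 × 4.392 × cos(-23.64°) = 112.6 W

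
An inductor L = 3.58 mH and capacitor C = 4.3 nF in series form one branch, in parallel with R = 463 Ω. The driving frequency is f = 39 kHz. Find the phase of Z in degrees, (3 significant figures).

ω = 2πf = 245000 rad/s
X_L = ωL = 877 Ω
X_C = 1/(ωC) = 949 Ω
Branch 1: Z₁ = R = 463 Ω
Branch 2 (series LC): Z₂ = j(X_L − X_C) = −j71.8 Ω
Parallel: Z = Z₁Z₂/(Z₁+Z₂), |Z| = 70.9 Ω, ∠Z = -81.2°

-81.2°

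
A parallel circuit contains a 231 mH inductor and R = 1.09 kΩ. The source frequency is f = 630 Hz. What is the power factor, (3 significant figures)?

0.643

ω = 2πf = 3958 rad/s
X_L = ωL = 914 Ω
Parallel: admittances add. Y = 1/R + 1/(jωL)
Y = (0.000917 − j0.00109) S
|Y| = 0.00143 S → |Z| = 1/|Y| = 701 Ω, ∠Z = −∠Y = 50.0°
cos φ = cos(50.0°) = 0.643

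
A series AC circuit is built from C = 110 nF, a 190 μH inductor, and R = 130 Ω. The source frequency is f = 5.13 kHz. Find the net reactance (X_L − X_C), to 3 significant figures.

ω = 2πf = 32230 rad/s
X_L = ωL = 6.12 Ω
X_C = 1/(ωC) = 282 Ω
X = 6.12 − 282 = -276 Ω

-276 Ω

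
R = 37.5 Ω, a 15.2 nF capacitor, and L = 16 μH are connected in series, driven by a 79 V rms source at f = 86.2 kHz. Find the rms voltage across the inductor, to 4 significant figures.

5.759 V

ω = 2πf = 541600 rad/s
X_L = ωL = 8.666 Ω
X_C = 1/(ωC) = 121.5 Ω
Net reactance X = X_L − X_C = -112.8 Ω
Z = 37.50 − j112.8 Ω
|Z| = √(37.50² + 112.8²) = 118.9 Ω
I = V/|Z| = 664.6 mA
V_L = I·|Z_L| = 0.6646 × 8.666 = 5.759 V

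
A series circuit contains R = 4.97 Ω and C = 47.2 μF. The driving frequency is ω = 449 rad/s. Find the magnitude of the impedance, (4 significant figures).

X_C = 1/(ωC) = 47.19 Ω
Z = 4.970 − j47.19 Ω
|Z| = √(4.970² + 47.19²) = 47.45 Ω

47.45 Ω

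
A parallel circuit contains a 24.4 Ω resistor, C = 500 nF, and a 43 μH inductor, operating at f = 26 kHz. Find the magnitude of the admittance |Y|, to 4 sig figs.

73.22 mS

ω = 2πf = 163400 rad/s
X_L = ωL = 7.025 Ω
X_C = 1/(ωC) = 12.24 Ω
Parallel: admittances add. Y = 1/R + 1/(jωL) + jωC
Y = (0.04098 − j0.06068) S
|Y| = 0.07322 S → |Z| = 1/|Y| = 13.66 Ω, ∠Z = −∠Y = 55.96°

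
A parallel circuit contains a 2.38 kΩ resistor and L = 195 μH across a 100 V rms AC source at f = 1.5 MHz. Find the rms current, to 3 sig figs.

68.7 mA

ω = 2πf = 9.425e+06 rad/s
X_L = ωL = 1840 Ω
Parallel: admittances add. Y = 1/R + 1/(jωL)
Y = (0.000420 − j0.000544) S
|Y| = 0.000687 S → |Z| = 1/|Y| = 1450 Ω, ∠Z = −∠Y = 52.3°
I = V/|Z| = 100/1450 = 68.7 mA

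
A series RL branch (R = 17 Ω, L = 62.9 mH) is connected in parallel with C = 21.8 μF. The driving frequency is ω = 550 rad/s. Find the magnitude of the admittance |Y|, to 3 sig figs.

16.1 mS

X_L = ωL = 34.6 Ω
X_C = 1/(ωC) = 83.4 Ω
Branch 1 (R+jX_L): Z₁ = 17.0 + j34.6 Ω, |Z₁| = 38.5 Ω
Branch 2 (−jX_C): Z₂ = −j83.4 Ω
Parallel: Z = Z₁Z₂/(Z₁+Z₂), |Z| = 62.2 Ω, ∠Z = 44.6°
|Y| = 1/|Z| = 16.1 mS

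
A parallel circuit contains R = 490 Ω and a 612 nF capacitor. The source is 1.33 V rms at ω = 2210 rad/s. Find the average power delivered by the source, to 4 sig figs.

X_C = 1/(ωC) = 739.4 Ω
Parallel: admittances add. Y = 1/R + jωC
Y = (0.002041 + j0.001353) S
|Y| = 0.002448 S → |Z| = 1/|Y| = 408.4 Ω, ∠Z = −∠Y = -33.53°
I = V/|Z| = 3.256 mA
P = VI cos φ = 1.33 × 0.003256 × cos(-33.53°) = 3.610 mW

3.610 mW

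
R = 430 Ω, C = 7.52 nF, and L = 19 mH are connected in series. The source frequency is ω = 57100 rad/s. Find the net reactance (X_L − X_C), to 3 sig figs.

-1240 Ω

X_L = ωL = 1080 Ω
X_C = 1/(ωC) = 2330 Ω
X = 1080 − 2330 = -1240 Ω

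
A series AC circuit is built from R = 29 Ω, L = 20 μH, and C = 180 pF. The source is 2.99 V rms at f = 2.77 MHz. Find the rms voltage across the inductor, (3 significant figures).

25.4 V

ω = 2πf = 1.74e+07 rad/s
X_L = ωL = 348 Ω
X_C = 1/(ωC) = 319 Ω
Net reactance X = X_L − X_C = 28.9 Ω
Z = 29.0 + j28.9 Ω
|Z| = √(29.0² + 28.9²) = 40.9 Ω
I = V/|Z| = 73.1 mA
V_L = I·|Z_L| = 0.0731 × 348 = 25.4 V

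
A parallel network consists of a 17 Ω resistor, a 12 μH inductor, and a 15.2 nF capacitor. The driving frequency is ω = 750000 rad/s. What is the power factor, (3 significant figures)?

0.508

X_L = ωL = 9.00 Ω
X_C = 1/(ωC) = 87.7 Ω
Parallel: admittances add. Y = 1/R + 1/(jωL) + jωC
Y = (0.0588 − j0.0997) S
|Y| = 0.116 S → |Z| = 1/|Y| = 8.64 Ω, ∠Z = −∠Y = 59.5°
cos φ = cos(59.5°) = 0.508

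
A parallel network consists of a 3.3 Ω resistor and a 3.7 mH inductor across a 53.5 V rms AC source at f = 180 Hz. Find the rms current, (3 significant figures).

20.6 A

ω = 2πf = 1131 rad/s
X_L = ωL = 4.18 Ω
Parallel: admittances add. Y = 1/R + 1/(jωL)
Y = (0.303 − j0.239) S
|Y| = 0.386 S → |Z| = 1/|Y| = 2.59 Ω, ∠Z = −∠Y = 38.3°
I = V/|Z| = 53.5/2.59 = 20.6 A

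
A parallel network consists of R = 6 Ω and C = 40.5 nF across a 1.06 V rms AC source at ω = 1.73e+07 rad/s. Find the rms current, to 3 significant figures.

X_C = 1/(ωC) = 1.43 Ω
Parallel: admittances add. Y = 1/R + jωC
Y = (0.167 + j0.701) S
|Y| = 0.720 S → |Z| = 1/|Y| = 1.39 Ω, ∠Z = −∠Y = -76.6°
I = V/|Z| = 1.06/1.39 = 763 mA

763 mA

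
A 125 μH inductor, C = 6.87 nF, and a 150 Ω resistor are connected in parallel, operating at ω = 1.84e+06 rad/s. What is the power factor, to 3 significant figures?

0.627

X_L = ωL = 230 Ω
X_C = 1/(ωC) = 79.1 Ω
Parallel: admittances add. Y = 1/R + 1/(jωL) + jωC
Y = (0.00667 + j0.00829) S
|Y| = 0.0106 S → |Z| = 1/|Y| = 94.0 Ω, ∠Z = −∠Y = -51.2°
cos φ = cos(-51.2°) = 0.627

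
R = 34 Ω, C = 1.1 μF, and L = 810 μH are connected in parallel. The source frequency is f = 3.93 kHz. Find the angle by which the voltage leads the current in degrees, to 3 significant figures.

ω = 2πf = 24690 rad/s
X_L = ωL = 20.0 Ω
X_C = 1/(ωC) = 36.8 Ω
Parallel: admittances add. Y = 1/R + 1/(jωL) + jωC
Y = (0.0294 − j0.0228) S
|Y| = 0.0372 S → |Z| = 1/|Y| = 26.9 Ω, ∠Z = −∠Y = 37.8°

37.8°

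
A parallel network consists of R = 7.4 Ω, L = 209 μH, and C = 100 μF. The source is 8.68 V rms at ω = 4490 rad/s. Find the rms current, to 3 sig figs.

X_L = ωL = 0.938 Ω
X_C = 1/(ωC) = 2.23 Ω
Parallel: admittances add. Y = 1/R + 1/(jωL) + jωC
Y = (0.135 − j0.617) S
|Y| = 0.631 S → |Z| = 1/|Y| = 1.58 Ω, ∠Z = −∠Y = 77.6°
I = V/|Z| = 8.68/1.58 = 5.48 A

5.48 A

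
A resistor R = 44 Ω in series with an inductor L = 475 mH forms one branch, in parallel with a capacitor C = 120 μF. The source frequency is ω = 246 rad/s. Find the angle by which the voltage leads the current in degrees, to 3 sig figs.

-82.7°

X_L = ωL = 117 Ω
X_C = 1/(ωC) = 33.9 Ω
Branch 1 (R+jX_L): Z₁ = 44.0 + j117 Ω, |Z₁| = 125 Ω
Branch 2 (−jX_C): Z₂ = −j33.9 Ω
Parallel: Z = Z₁Z₂/(Z₁+Z₂), |Z| = 45.0 Ω, ∠Z = -82.7°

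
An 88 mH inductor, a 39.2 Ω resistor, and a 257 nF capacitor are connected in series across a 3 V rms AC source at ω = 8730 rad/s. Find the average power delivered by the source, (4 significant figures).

X_L = ωL = 768.2 Ω
X_C = 1/(ωC) = 445.7 Ω
Net reactance X = X_L − X_C = 322.5 Ω
Z = 39.20 + j322.5 Ω
|Z| = √(39.20² + 322.5²) = 324.9 Ω
∠Z = arctan(322.5/39.20) = 83.07°
I = V/|Z| = 9.234 mA
P = VI cos φ = 3 × 0.009234 × cos(83.07°) = 3.342 mW

3.342 mW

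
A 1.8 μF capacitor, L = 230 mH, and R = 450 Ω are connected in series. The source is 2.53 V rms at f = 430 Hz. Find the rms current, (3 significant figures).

4.13 mA

ω = 2πf = 2702 rad/s
X_L = ωL = 621 Ω
X_C = 1/(ωC) = 206 Ω
Net reactance X = X_L − X_C = 416 Ω
Z = 450 + j416 Ω
|Z| = √(450² + 416²) = 613 Ω
I = V/|Z| = 2.53/613 = 4.13 mA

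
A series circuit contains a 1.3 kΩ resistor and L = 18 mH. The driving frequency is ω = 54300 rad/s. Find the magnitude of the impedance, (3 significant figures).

1630 Ω

X_L = ωL = 977 Ω
Z = 1300 + j977 Ω
|Z| = √(1300² + 977²) = 1630 Ω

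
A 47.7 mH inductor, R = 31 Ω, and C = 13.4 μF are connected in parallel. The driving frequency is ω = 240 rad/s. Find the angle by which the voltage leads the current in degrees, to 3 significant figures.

69.0°

X_L = ωL = 11.4 Ω
X_C = 1/(ωC) = 311 Ω
Parallel: admittances add. Y = 1/R + 1/(jωL) + jωC
Y = (0.0323 − j0.0841) S
|Y| = 0.0901 S → |Z| = 1/|Y| = 11.1 Ω, ∠Z = −∠Y = 69.0°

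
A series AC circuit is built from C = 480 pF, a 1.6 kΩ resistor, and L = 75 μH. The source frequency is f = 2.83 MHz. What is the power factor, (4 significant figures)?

0.7961

ω = 2πf = 1.778e+07 rad/s
X_L = ωL = 1334 Ω
X_C = 1/(ωC) = 117.2 Ω
Net reactance X = X_L − X_C = 1216 Ω
Z = 1600 + j1216 Ω
|Z| = √(1600² + 1216²) = 2010 Ω
∠Z = arctan(1216/1600) = 37.24°
cos φ = cos(37.24°) = 0.7961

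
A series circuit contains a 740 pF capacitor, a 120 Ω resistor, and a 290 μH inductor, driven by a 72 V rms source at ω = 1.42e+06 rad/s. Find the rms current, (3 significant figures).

X_L = ωL = 412 Ω
X_C = 1/(ωC) = 952 Ω
Net reactance X = X_L − X_C = -540 Ω
Z = 120 − j540 Ω
|Z| = √(120² + 540²) = 553 Ω
I = V/|Z| = 72/553 = 130 mA

130 mA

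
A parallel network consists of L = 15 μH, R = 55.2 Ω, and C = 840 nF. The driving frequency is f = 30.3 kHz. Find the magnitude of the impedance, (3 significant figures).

5.23 Ω

ω = 2πf = 190400 rad/s
X_L = ωL = 2.86 Ω
X_C = 1/(ωC) = 6.25 Ω
Parallel: admittances add. Y = 1/R + 1/(jωL) + jωC
Y = (0.0181 − j0.190) S
|Y| = 0.191 S → |Z| = 1/|Y| = 5.23 Ω, ∠Z = −∠Y = 84.6°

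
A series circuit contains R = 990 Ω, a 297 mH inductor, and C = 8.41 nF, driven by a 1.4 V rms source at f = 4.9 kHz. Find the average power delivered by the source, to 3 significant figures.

67.2 μW

ω = 2πf = 30790 rad/s
X_L = ωL = 9140 Ω
X_C = 1/(ωC) = 3860 Ω
Net reactance X = X_L − X_C = 5280 Ω
Z = 990 + j5280 Ω
|Z| = √(990² + 5280²) = 5370 Ω
∠Z = arctan(5280/990) = 79.4°
I = V/|Z| = 261 μA
P = VI cos φ = 1.4 × 0.000261 × cos(79.4°) = 67.2 μW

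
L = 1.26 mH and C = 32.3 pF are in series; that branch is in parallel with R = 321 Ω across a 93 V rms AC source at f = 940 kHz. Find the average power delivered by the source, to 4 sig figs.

26.94 W

ω = 2πf = 5.906e+06 rad/s
X_L = ωL = 7442 Ω
X_C = 1/(ωC) = 5242 Ω
Branch 1: Z₁ = R = 321.0 Ω
Branch 2 (series LC): Z₂ = j(X_L − X_C) = j2200 Ω
Parallel: Z = Z₁Z₂/(Z₁+Z₂), |Z| = 317.6 Ω, ∠Z = 8.302°
I = V/|Z| = 292.8 mA
P = VI cos φ = 93 × 0.2928 × cos(8.302°) = 26.94 W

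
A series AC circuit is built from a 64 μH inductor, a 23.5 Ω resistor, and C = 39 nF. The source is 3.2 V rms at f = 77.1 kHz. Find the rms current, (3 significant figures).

ω = 2πf = 484400 rad/s
X_L = ωL = 31.0 Ω
X_C = 1/(ωC) = 52.9 Ω
Net reactance X = X_L − X_C = -21.9 Ω
Z = 23.5 − j21.9 Ω
|Z| = √(23.5² + 21.9²) = 32.1 Ω
I = V/|Z| = 3.2/32.1 = 99.6 mA

99.6 mA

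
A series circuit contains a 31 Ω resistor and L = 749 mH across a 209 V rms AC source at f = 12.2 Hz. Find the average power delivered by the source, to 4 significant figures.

ω = 2πf = 76.65 rad/s
X_L = ωL = 57.41 Ω
Z = 31.00 + j57.41 Ω
|Z| = √(31.00² + 57.41²) = 65.25 Ω
∠Z = arctan(57.41/31.00) = 61.63°
I = V/|Z| = 3.203 A
P = VI cos φ = 209 × 3.203 × cos(61.63°) = 318.1 W

318.1 W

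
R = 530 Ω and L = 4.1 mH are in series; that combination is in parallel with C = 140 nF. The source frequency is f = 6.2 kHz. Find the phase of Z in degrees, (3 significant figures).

ω = 2πf = 38960 rad/s
X_L = ωL = 160 Ω
X_C = 1/(ωC) = 183 Ω
Branch 1 (R+jX_L): Z₁ = 530 + j160 Ω, |Z₁| = 554 Ω
Branch 2 (−jX_C): Z₂ = −j183 Ω
Parallel: Z = Z₁Z₂/(Z₁+Z₂), |Z| = 191 Ω, ∠Z = -70.7°

-70.7°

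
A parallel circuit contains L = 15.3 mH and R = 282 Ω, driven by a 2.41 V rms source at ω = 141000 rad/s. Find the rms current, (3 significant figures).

8.62 mA

X_L = ωL = 2160 Ω
Parallel: admittances add. Y = 1/R + 1/(jωL)
Y = (0.00355 − j0.000464) S
|Y| = 0.00358 S → |Z| = 1/|Y| = 280 Ω, ∠Z = −∠Y = 7.45°
I = V/|Z| = 2.41/280 = 8.62 mA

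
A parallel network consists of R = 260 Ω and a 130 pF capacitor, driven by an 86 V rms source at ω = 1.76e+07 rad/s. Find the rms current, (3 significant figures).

385 mA

X_C = 1/(ωC) = 437 Ω
Parallel: admittances add. Y = 1/R + jωC
Y = (0.00385 + j0.00229) S
|Y| = 0.00448 S → |Z| = 1/|Y| = 223 Ω, ∠Z = −∠Y = -30.7°
I = V/|Z| = 86/223 = 385 mA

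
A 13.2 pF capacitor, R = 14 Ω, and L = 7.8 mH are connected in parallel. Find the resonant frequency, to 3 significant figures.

ω₀ = 1/√(LC) = 1/√(0.0078 × 1.32e-11) = 3.116e+06 rad/s
f₀ = ω₀/(2π) = 496 kHz

496 kHz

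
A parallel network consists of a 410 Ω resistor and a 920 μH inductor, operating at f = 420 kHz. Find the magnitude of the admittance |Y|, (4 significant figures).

2.474 mS

ω = 2πf = 2.639e+06 rad/s
X_L = ωL = 2428 Ω
Parallel: admittances add. Y = 1/R + 1/(jωL)
Y = (0.002439 − j0.0004119) S
|Y| = 0.002474 S → |Z| = 1/|Y| = 404.3 Ω, ∠Z = −∠Y = 9.585°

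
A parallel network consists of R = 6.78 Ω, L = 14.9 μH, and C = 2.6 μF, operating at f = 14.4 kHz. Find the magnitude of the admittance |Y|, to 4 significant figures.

ω = 2πf = 90480 rad/s
X_L = ωL = 1.348 Ω
X_C = 1/(ωC) = 4.251 Ω
Parallel: admittances add. Y = 1/R + 1/(jωL) + jωC
Y = (0.1475 − j0.5065) S
|Y| = 0.5276 S → |Z| = 1/|Y| = 1.895 Ω, ∠Z = −∠Y = 73.77°

527.6 mS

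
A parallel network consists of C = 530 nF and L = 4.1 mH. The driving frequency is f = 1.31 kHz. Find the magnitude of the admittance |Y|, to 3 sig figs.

25.3 mS

ω = 2πf = 8231 rad/s
X_L = ωL = 33.7 Ω
X_C = 1/(ωC) = 229 Ω
Parallel: admittances add. Y = 1/(jωL) + jωC
Y = (0 − j0.0253) S
|Y| = 0.0253 S → |Z| = 1/|Y| = 39.6 Ω, ∠Z = −∠Y = 90.0°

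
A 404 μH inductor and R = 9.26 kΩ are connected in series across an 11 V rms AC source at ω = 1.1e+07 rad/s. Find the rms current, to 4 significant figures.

1.071 mA

X_L = ωL = 4444 Ω
Z = 9260 + j4444 Ω
|Z| = √(9260² + 4444²) = 10270 Ω
I = V/|Z| = 11/10270 = 1.071 mA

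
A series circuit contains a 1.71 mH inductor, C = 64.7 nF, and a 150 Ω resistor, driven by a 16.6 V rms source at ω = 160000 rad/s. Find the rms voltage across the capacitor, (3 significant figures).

6.91 V

X_L = ωL = 274 Ω
X_C = 1/(ωC) = 96.6 Ω
Net reactance X = X_L − X_C = 177 Ω
Z = 150 + j177 Ω
|Z| = √(150² + 177²) = 232 Ω
I = V/|Z| = 71.5 mA
V_C = I·|Z_C| = 0.0715 × 96.6 = 6.91 V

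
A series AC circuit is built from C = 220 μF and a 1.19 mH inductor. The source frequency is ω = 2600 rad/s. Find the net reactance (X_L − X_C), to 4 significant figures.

1.346 Ω

X_L = ωL = 3.094 Ω
X_C = 1/(ωC) = 1.748 Ω
X = 3.094 − 1.748 = 1.346 Ω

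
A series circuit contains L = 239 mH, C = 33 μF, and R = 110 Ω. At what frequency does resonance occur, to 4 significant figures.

ω₀ = 1/√(LC) = 1/√(0.239 × 3.3e-05) = 356.1 rad/s
f₀ = ω₀/(2π) = 56.67 Hz

56.67 Hz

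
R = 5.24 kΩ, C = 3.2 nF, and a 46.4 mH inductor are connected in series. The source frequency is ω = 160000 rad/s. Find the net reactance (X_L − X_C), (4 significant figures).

5471 Ω

X_L = ωL = 7424 Ω
X_C = 1/(ωC) = 1953 Ω
X = 7424 − 1953 = 5471 Ω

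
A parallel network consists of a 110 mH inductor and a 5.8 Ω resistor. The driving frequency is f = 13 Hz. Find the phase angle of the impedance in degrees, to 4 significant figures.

ω = 2πf = 81.68 rad/s
X_L = ωL = 8.985 Ω
Parallel: admittances add. Y = 1/R + 1/(jωL)
Y = (0.1724 − j0.1113) S
|Y| = 0.2052 S → |Z| = 1/|Y| = 4.873 Ω, ∠Z = −∠Y = 32.84°

32.84°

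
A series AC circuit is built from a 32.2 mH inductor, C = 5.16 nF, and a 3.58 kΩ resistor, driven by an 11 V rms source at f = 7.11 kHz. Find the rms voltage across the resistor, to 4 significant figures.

ω = 2πf = 44670 rad/s
X_L = ωL = 1438 Ω
X_C = 1/(ωC) = 4338 Ω
Net reactance X = X_L − X_C = -2900 Ω
Z = 3580 − j2900 Ω
|Z| = √(3580² + 2900²) = 4607 Ω
I = V/|Z| = 2.388 mA
V_R = I·|Z_R| = 0.002388 × 3580 = 8.548 V

8.548 V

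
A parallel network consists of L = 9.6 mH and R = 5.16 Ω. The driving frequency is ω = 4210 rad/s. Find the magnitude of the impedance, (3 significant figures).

X_L = ωL = 40.4 Ω
Parallel: admittances add. Y = 1/R + 1/(jωL)
Y = (0.194 − j0.0247) S
|Y| = 0.195 S → |Z| = 1/|Y| = 5.12 Ω, ∠Z = −∠Y = 7.28°

5.12 Ω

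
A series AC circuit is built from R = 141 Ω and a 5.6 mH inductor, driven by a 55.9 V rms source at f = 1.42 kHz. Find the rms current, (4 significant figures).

ω = 2πf = 8922 rad/s
X_L = ωL = 49.96 Ω
Z = 141.0 + j49.96 Ω
|Z| = √(141.0² + 49.96²) = 149.6 Ω
I = V/|Z| = 55.9/149.6 = 373.7 mA

373.7 mA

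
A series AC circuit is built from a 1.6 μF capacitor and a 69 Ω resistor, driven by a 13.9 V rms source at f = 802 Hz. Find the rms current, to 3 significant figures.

ω = 2πf = 5039 rad/s
X_C = 1/(ωC) = 124 Ω
Z = 69.0 − j124 Ω
|Z| = √(69.0² + 124²) = 142 Ω
I = V/|Z| = 13.9/142 = 97.9 mA

97.9 mA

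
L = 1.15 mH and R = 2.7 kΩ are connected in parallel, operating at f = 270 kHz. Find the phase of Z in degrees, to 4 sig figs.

ω = 2πf = 1.696e+06 rad/s
X_L = ωL = 1951 Ω
Parallel: admittances add. Y = 1/R + 1/(jωL)
Y = (0.0003704 − j0.0005126) S
|Y| = 0.0006324 S → |Z| = 1/|Y| = 1581 Ω, ∠Z = −∠Y = 54.15°

54.15°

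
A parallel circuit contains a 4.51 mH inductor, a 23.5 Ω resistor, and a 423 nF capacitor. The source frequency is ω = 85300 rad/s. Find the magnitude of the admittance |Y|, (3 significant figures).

54.1 mS

X_L = ωL = 385 Ω
X_C = 1/(ωC) = 27.7 Ω
Parallel: admittances add. Y = 1/R + 1/(jωL) + jωC
Y = (0.0426 + j0.0335) S
|Y| = 0.0541 S → |Z| = 1/|Y| = 18.5 Ω, ∠Z = −∠Y = -38.2°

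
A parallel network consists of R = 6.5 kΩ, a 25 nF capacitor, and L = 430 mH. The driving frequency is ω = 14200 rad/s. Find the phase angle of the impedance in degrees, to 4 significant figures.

-51.18°

X_L = ωL = 6106 Ω
X_C = 1/(ωC) = 2817 Ω
Parallel: admittances add. Y = 1/R + 1/(jωL) + jωC
Y = (0.0001538 + j0.0001912) S
|Y| = 0.0002454 S → |Z| = 1/|Y| = 4074 Ω, ∠Z = −∠Y = -51.18°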